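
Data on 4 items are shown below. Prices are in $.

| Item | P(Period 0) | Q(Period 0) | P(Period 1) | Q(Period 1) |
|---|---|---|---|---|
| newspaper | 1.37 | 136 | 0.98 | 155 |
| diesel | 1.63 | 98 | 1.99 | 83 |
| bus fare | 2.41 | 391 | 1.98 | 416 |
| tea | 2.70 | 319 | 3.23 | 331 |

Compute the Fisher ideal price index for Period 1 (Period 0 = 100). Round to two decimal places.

98.85

Laspeyres component (base-period weights):
ΣP(Period 1)Q(Period 0) = 0.98×136 + 1.99×98 + 1.98×391 + 3.23×319 = 133.28 + 195.02 + 774.18 + 1030.37 = 2132.85
ΣP(Period 0)Q(Period 0) = 1.37×136 + 1.63×98 + 2.41×391 + 2.70×319 = 186.32 + 159.74 + 942.31 + 861.3 = 2149.67
L = 2132.85 / 2149.67 × 100 = 99.2176
Paasche component (current-period weights):
ΣP(Period 1)Q(Period 1) = 0.98×155 + 1.99×83 + 1.98×416 + 3.23×331 = 151.9 + 165.17 + 823.68 + 1069.13 = 2209.88
ΣP(Period 0)Q(Period 1) = 1.37×155 + 1.63×83 + 2.41×416 + 2.70×331 = 212.35 + 135.29 + 1002.56 + 893.7 = 2243.9
P = 2209.88 / 2243.9 × 100 = 98.4839
Fisher = √(L × P) = √(99.2176 × 98.4839) = 98.8500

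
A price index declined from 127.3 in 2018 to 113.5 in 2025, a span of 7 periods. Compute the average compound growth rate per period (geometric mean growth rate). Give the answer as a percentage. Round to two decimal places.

-1.63%

Growth factor = (113.5/127.3)^(1/7) = (0.891595)^(1/7) = 0.983742
Growth rate = 0.983742 − 1 = -0.016258 = -1.6258%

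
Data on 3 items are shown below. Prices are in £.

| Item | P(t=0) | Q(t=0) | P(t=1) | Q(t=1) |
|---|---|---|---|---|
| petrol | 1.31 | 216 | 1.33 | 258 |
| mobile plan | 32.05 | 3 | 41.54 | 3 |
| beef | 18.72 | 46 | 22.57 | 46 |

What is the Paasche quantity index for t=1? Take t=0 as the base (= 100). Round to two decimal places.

103.85

Paasche quantity index uses current-period prices as weights.
ΣP(t=1)·Q(t=1) = 1.33×258 + 41.54×3 + 22.57×46 = 343.14 + 124.62 + 1038.22 = 1505.98
ΣP(t=1)·Q(t=0) = 1.33×216 + 41.54×3 + 22.57×46 = 287.28 + 124.62 + 1038.22 = 1450.12
Index = 1505.98 / 1450.12 × 100 = 103.8521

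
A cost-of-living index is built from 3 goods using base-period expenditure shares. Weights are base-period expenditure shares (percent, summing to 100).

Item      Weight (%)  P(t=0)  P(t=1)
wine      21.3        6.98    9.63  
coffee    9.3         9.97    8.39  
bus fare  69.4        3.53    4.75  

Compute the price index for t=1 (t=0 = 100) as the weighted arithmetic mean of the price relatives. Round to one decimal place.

130.6

wine: 21.3 × (9.63/6.98) = 21.3 × 1.379656 = 29.3867
coffee: 9.3 × (8.39/9.97) = 9.3 × 0.841525 = 7.8262
bus fare: 69.4 × (4.75/3.53) = 69.4 × 1.345609 = 93.3853
Index = Σ wᵢ·(p₁ᵢ/p₀ᵢ) = 29.3867 + 7.8262 + 93.3853 = 130.5981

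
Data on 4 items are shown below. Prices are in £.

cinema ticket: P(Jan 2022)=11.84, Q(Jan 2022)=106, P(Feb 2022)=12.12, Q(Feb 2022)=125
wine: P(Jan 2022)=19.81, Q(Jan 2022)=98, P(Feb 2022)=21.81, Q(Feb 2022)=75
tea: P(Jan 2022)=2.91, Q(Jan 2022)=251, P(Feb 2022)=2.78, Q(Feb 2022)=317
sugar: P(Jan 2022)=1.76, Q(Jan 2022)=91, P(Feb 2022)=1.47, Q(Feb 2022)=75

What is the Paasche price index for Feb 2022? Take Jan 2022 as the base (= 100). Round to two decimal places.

Paasche price index uses current-period quantities as weights.
ΣP(Feb 2022)·Q(Feb 2022) = 12.12×125 + 21.81×75 + 2.78×317 + 1.47×75 = 1515 + 1635.75 + 881.26 + 110.25 = 4142.26
ΣP(Jan 2022)·Q(Feb 2022) = 11.84×125 + 19.81×75 + 2.91×317 + 1.76×75 = 1480 + 1485.75 + 922.47 + 132 = 4020.22
Index = 4142.26 / 4020.22 × 100 = 103.0357

103.04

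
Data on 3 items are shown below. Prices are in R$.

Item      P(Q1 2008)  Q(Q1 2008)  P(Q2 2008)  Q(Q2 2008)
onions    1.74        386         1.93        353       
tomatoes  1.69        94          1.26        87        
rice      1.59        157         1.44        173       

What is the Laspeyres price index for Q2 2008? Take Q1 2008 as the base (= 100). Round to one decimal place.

Laspeyres price index uses base-period quantities as weights.
ΣP(Q2 2008)·Q(Q1 2008) = 1.93×386 + 1.26×94 + 1.44×157 = 744.98 + 118.44 + 226.08 = 1089.5
ΣP(Q1 2008)·Q(Q1 2008) = 1.74×386 + 1.69×94 + 1.59×157 = 671.64 + 158.86 + 249.63 = 1080.13
Index = 1089.5 / 1080.13 × 100 = 100.8675

100.9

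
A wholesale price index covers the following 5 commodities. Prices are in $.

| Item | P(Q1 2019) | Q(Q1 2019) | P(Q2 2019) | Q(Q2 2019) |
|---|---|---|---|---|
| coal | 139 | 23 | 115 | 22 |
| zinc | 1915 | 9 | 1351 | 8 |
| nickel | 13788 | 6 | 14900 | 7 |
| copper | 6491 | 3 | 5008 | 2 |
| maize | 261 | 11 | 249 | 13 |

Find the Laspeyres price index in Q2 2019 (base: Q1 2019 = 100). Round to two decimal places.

Laspeyres price index uses base-period quantities as weights.
ΣP(Q2 2019)·Q(Q1 2019) = 115×23 + 1351×9 + 14900×6 + 5008×3 + 249×11 = 2645 + 12159 + 89400 + 15024 + 2739 = 121967
ΣP(Q1 2019)·Q(Q1 2019) = 139×23 + 1915×9 + 13788×6 + 6491×3 + 261×11 = 3197 + 17235 + 82728 + 19473 + 2871 = 125504
Index = 121967 / 125504 × 100 = 97.1818

97.18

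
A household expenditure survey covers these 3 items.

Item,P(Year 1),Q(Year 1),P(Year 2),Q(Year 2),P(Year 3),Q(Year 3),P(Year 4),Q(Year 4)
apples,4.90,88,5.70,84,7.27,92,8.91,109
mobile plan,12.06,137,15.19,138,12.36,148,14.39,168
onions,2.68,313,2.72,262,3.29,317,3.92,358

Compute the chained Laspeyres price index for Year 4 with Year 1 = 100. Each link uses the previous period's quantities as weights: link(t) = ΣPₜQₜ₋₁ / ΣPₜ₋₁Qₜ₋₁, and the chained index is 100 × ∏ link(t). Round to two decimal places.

134.49

Link Year 1→Year 2:
ΣP(Year 2)Q(Year 1) = 5.70×88 + 15.19×137 + 2.72×313 = 501.6 + 2081.03 + 851.36 = 3433.99
ΣP(Year 1)Q(Year 1) = 4.90×88 + 12.06×137 + 2.68×313 = 431.2 + 1652.22 + 838.84 = 2922.26
link = 3433.99/2922.26 = 1.175114
Link Year 2→Year 3:
ΣP(Year 3)Q(Year 2) = 7.27×84 + 12.36×138 + 3.29×262 = 610.68 + 1705.68 + 861.98 = 3178.34
ΣP(Year 2)Q(Year 2) = 5.70×84 + 15.19×138 + 2.72×262 = 478.8 + 2096.22 + 712.64 = 3287.66
link = 3178.34/3287.66 = 0.966748
Link Year 3→Year 4:
ΣP(Year 4)Q(Year 3) = 8.91×92 + 14.39×148 + 3.92×317 = 819.72 + 2129.72 + 1242.64 = 4192.08
ΣP(Year 3)Q(Year 3) = 7.27×92 + 12.36×148 + 3.29×317 = 668.84 + 1829.28 + 1042.93 = 3541.05
link = 4192.08/3541.05 = 1.183852
Chained index = 100 × 1.175114 × 0.966748 × 1.183852 = 134.4904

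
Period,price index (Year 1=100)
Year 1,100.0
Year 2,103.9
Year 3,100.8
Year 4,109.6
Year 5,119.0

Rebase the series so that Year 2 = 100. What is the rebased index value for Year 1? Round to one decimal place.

Rebased(Year 1) = 100.0 / 103.9 × 100 = 96.2464

96.2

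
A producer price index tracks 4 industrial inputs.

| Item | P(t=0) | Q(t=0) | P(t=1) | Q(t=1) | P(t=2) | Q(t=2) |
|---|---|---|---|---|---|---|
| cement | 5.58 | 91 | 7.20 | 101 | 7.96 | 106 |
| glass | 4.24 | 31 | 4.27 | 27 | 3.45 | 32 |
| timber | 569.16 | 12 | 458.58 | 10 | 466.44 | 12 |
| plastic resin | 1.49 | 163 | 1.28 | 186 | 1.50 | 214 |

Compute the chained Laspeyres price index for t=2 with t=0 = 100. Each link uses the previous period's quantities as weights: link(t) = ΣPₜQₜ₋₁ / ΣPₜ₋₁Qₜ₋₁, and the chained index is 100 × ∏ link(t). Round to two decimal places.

Link t=0→t=1:
ΣP(t=1)Q(t=0) = 7.20×91 + 4.27×31 + 458.58×12 + 1.28×163 = 655.2 + 132.37 + 5502.96 + 208.64 = 6499.17
ΣP(t=0)Q(t=0) = 5.58×91 + 4.24×31 + 569.16×12 + 1.49×163 = 507.78 + 131.44 + 6829.92 + 242.87 = 7712.01
link = 6499.17/7712.01 = 0.842734
Link t=1→t=2:
ΣP(t=2)Q(t=1) = 7.96×101 + 3.45×27 + 466.44×10 + 1.50×186 = 803.96 + 93.15 + 4664.4 + 279 = 5840.51
ΣP(t=1)Q(t=1) = 7.20×101 + 4.27×27 + 458.58×10 + 1.28×186 = 727.2 + 115.29 + 4585.8 + 238.08 = 5666.37
link = 5840.51/5666.37 = 1.030732
Chained index = 100 × 0.842734 × 1.030732 = 86.8633

86.86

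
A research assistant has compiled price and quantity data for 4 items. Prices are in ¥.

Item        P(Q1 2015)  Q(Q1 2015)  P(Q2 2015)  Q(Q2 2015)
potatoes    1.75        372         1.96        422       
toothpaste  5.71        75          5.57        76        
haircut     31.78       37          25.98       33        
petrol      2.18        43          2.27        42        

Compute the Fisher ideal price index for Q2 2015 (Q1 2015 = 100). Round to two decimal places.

Laspeyres component (base-period weights):
ΣP(Q2 2015)Q(Q1 2015) = 1.96×372 + 5.57×75 + 25.98×37 + 2.27×43 = 729.12 + 417.75 + 961.26 + 97.61 = 2205.74
ΣP(Q1 2015)Q(Q1 2015) = 1.75×372 + 5.71×75 + 31.78×37 + 2.18×43 = 651 + 428.25 + 1175.86 + 93.74 = 2348.85
L = 2205.74 / 2348.85 × 100 = 93.9072
Paasche component (current-period weights):
ΣP(Q2 2015)Q(Q2 2015) = 1.96×422 + 5.57×76 + 25.98×33 + 2.27×42 = 827.12 + 423.32 + 857.34 + 95.34 = 2203.12
ΣP(Q1 2015)Q(Q2 2015) = 1.75×422 + 5.71×76 + 31.78×33 + 2.18×42 = 738.5 + 433.96 + 1048.74 + 91.56 = 2312.76
P = 2203.12 / 2312.76 × 100 = 95.2593
Fisher = √(L × P) = √(93.9072 × 95.2593) = 94.5809

94.58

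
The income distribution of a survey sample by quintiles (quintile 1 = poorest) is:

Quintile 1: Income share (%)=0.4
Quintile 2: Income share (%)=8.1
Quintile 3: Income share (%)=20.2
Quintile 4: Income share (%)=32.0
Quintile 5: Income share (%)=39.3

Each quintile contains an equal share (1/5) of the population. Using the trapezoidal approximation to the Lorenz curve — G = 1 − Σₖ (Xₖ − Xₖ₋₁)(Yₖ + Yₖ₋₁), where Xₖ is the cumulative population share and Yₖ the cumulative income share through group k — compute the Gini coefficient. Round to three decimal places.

0.407

Cumulative income shares Yₖ: 0.0040, 0.0850, 0.2870, 0.6070, 1.0000
Σ (Xₖ−Xₖ₋₁)(Yₖ+Yₖ₋₁) = (1/5)(0.0040+0.0000) + (1/5)(0.0850+0.0040) + (1/5)(0.2870+0.0850) + (1/5)(0.6070+0.2870) + (1/5)(1.0000+0.6070)
  = 0.0008 + 0.0178 + 0.0744 + 0.1788 + 0.3214 = 0.5932
G = 1 − 0.5932 = 0.4068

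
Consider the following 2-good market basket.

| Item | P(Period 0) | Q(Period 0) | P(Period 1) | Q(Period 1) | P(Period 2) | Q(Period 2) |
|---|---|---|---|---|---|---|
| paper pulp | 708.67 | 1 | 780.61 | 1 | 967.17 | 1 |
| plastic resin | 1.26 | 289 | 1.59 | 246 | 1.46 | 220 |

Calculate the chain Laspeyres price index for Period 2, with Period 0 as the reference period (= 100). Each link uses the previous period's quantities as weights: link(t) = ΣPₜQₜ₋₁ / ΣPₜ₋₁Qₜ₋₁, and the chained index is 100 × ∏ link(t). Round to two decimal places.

130.85

Link Period 0→Period 1:
ΣP(Period 1)Q(Period 0) = 780.61×1 + 1.59×289 = 780.61 + 459.51 = 1240.12
ΣP(Period 0)Q(Period 0) = 708.67×1 + 1.26×289 = 708.67 + 364.14 = 1072.81
link = 1240.12/1072.81 = 1.155955
Link Period 1→Period 2:
ΣP(Period 2)Q(Period 1) = 967.17×1 + 1.46×246 = 967.17 + 359.16 = 1326.33
ΣP(Period 1)Q(Period 1) = 780.61×1 + 1.59×246 = 780.61 + 391.14 = 1171.75
link = 1326.33/1171.75 = 1.131922
Chained index = 100 × 1.155955 × 1.131922 = 130.8451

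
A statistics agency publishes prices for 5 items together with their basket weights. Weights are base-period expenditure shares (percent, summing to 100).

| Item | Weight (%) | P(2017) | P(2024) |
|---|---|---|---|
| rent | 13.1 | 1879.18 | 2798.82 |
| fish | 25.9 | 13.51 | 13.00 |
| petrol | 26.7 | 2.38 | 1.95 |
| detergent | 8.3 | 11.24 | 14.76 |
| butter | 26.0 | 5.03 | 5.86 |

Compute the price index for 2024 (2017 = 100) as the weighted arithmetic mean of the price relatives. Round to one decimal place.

rent: 13.1 × (2798.82/1879.18) = 13.1 × 1.489384 = 19.5109
fish: 25.9 × (13.00/13.51) = 25.9 × 0.962250 = 24.9223
petrol: 26.7 × (1.95/2.38) = 26.7 × 0.819328 = 21.8761
detergent: 8.3 × (14.76/11.24) = 8.3 × 1.313167 = 10.8993
butter: 26.0 × (5.86/5.03) = 26.0 × 1.165010 = 30.2903
Index = Σ wᵢ·(p₁ᵢ/p₀ᵢ) = 19.5109 + 24.9223 + 21.8761 + 10.8993 + 30.2903 = 107.4988

107.5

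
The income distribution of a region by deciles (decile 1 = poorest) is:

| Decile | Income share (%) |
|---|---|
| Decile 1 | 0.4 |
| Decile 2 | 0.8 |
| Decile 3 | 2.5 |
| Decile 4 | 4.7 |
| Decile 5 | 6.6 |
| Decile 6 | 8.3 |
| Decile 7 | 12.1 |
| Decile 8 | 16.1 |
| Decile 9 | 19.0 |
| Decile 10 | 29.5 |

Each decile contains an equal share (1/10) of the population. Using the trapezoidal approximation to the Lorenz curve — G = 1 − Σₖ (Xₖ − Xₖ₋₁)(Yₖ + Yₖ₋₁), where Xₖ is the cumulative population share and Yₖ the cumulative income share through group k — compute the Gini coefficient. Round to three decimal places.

0.481

Cumulative income shares Yₖ: 0.0040, 0.0120, 0.0370, 0.0840, 0.1500, 0.2330, 0.3540, 0.5150, 0.7050, 1.0000
Σ (Xₖ−Xₖ₋₁)(Yₖ+Yₖ₋₁) = (1/10)(0.0040+0.0000) + (1/10)(0.0120+0.0040) + (1/10)(0.0370+0.0120) + (1/10)(0.0840+0.0370) + (1/10)(0.1500+0.0840) + (1/10)(0.2330+0.1500) + (1/10)(0.3540+0.2330) + (1/10)(0.5150+0.3540) + (1/10)(0.7050+0.5150) + (1/10)(1.0000+0.7050)
  = 0.0004 + 0.0016 + 0.0049 + 0.0121 + 0.0234 + 0.0383 + 0.0587 + 0.0869 + 0.1220 + 0.1705 = 0.5188
G = 1 − 0.5188 = 0.4812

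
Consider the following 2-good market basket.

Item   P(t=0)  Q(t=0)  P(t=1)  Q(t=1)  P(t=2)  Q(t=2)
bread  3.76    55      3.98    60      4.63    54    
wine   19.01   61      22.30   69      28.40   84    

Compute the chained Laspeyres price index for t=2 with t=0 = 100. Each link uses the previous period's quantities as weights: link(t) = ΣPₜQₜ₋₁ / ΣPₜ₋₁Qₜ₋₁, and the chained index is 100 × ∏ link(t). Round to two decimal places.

Link t=0→t=1:
ΣP(t=1)Q(t=0) = 3.98×55 + 22.30×61 = 218.9 + 1360.3 = 1579.2
ΣP(t=0)Q(t=0) = 3.76×55 + 19.01×61 = 206.8 + 1159.61 = 1366.41
link = 1579.2/1366.41 = 1.155729
Link t=1→t=2:
ΣP(t=2)Q(t=1) = 4.63×60 + 28.40×69 = 277.8 + 1959.6 = 2237.4
ΣP(t=1)Q(t=1) = 3.98×60 + 22.30×69 = 238.8 + 1538.7 = 1777.5
link = 2237.4/1777.5 = 1.258734
Chained index = 100 × 1.155729 × 1.258734 = 145.4756

145.48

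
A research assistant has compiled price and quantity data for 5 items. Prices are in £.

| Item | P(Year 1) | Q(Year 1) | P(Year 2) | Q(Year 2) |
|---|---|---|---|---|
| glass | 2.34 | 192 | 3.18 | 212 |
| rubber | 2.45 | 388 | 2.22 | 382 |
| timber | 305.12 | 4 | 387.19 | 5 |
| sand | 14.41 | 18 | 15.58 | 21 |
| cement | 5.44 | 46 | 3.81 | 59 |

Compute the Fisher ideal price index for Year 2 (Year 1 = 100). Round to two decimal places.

111.52

Laspeyres component (base-period weights):
ΣP(Year 2)Q(Year 1) = 3.18×192 + 2.22×388 + 387.19×4 + 15.58×18 + 3.81×46 = 610.56 + 861.36 + 1548.76 + 280.44 + 175.26 = 3476.38
ΣP(Year 1)Q(Year 1) = 2.34×192 + 2.45×388 + 305.12×4 + 14.41×18 + 5.44×46 = 449.28 + 950.6 + 1220.48 + 259.38 + 250.24 = 3129.98
L = 3476.38 / 3129.98 × 100 = 111.0672
Paasche component (current-period weights):
ΣP(Year 2)Q(Year 2) = 3.18×212 + 2.22×382 + 387.19×5 + 15.58×21 + 3.81×59 = 674.16 + 848.04 + 1935.95 + 327.18 + 224.79 = 4010.12
ΣP(Year 1)Q(Year 2) = 2.34×212 + 2.45×382 + 305.12×5 + 14.41×21 + 5.44×59 = 496.08 + 935.9 + 1525.6 + 302.61 + 320.96 = 3581.15
P = 4010.12 / 3581.15 × 100 = 111.9786
Fisher = √(L × P) = √(111.0672 × 111.9786) = 111.5219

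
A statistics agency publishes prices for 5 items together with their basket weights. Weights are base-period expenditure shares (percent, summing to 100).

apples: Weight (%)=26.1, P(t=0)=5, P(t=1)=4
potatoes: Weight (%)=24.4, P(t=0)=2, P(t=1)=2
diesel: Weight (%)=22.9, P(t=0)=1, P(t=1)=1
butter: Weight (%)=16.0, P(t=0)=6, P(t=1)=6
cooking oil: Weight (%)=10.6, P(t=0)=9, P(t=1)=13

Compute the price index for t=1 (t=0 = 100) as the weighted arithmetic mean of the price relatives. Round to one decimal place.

99.5

apples: 26.1 × (4/5) = 26.1 × 0.800000 = 20.8800
potatoes: 24.4 × (2/2) = 24.4 × 1.000000 = 24.4000
diesel: 22.9 × (1/1) = 22.9 × 1.000000 = 22.9000
butter: 16.0 × (6/6) = 16.0 × 1.000000 = 16.0000
cooking oil: 10.6 × (13/9) = 10.6 × 1.444444 = 15.3111
Index = Σ wᵢ·(p₁ᵢ/p₀ᵢ) = 20.8800 + 24.4000 + 22.9000 + 16.0000 + 15.3111 = 99.4911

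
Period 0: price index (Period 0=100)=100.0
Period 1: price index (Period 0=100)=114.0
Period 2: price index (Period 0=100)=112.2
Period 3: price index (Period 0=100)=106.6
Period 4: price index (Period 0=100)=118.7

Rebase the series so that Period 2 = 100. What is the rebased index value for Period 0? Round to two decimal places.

89.13

Rebased(Period 0) = 100.0 / 112.2 × 100 = 89.1266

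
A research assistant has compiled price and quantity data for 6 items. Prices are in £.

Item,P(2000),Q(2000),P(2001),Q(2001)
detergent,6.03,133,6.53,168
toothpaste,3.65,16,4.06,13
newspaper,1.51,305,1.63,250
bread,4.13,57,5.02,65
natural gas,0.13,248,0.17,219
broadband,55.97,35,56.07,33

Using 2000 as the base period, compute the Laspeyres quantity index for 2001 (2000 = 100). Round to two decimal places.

Laspeyres quantity index uses base-period prices as weights.
ΣP(2000)·Q(2001) = 6.03×168 + 3.65×13 + 1.51×250 + 4.13×65 + 0.13×219 + 55.97×33 = 1013.04 + 47.45 + 377.5 + 268.45 + 28.47 + 1847.01 = 3581.92
ΣP(2000)·Q(2000) = 6.03×133 + 3.65×16 + 1.51×305 + 4.13×57 + 0.13×248 + 55.97×35 = 801.99 + 58.4 + 460.55 + 235.41 + 32.24 + 1958.95 = 3547.54
Index = 3581.92 / 3547.54 × 100 = 100.9691

100.97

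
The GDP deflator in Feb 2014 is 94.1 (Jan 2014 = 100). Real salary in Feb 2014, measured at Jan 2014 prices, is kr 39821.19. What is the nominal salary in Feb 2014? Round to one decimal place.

37471.7

Nominal = Real × (Index/100) = 39821.19 × (94.1/100)
        = 39821.19 × 0.941 = 37471.7398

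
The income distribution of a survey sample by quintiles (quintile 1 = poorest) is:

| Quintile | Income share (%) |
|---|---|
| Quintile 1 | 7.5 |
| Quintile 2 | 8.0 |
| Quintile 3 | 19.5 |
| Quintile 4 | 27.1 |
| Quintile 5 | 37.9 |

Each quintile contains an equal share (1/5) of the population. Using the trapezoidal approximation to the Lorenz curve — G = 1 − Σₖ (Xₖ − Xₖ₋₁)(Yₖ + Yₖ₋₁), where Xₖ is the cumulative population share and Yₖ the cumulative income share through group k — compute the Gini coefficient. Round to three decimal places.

Cumulative income shares Yₖ: 0.0750, 0.1550, 0.3500, 0.6210, 1.0000
Σ (Xₖ−Xₖ₋₁)(Yₖ+Yₖ₋₁) = (1/5)(0.0750+0.0000) + (1/5)(0.1550+0.0750) + (1/5)(0.3500+0.1550) + (1/5)(0.6210+0.3500) + (1/5)(1.0000+0.6210)
  = 0.0150 + 0.0460 + 0.1010 + 0.1942 + 0.3242 = 0.6804
G = 1 − 0.6804 = 0.3196

0.320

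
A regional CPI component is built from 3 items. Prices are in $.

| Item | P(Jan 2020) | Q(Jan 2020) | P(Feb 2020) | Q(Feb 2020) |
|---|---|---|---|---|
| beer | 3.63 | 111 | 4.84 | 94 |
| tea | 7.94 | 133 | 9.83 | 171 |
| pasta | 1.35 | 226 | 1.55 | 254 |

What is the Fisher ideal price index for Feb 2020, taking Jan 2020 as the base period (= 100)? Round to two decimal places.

Laspeyres component (base-period weights):
ΣP(Feb 2020)Q(Jan 2020) = 4.84×111 + 9.83×133 + 1.55×226 = 537.24 + 1307.39 + 350.3 = 2194.93
ΣP(Jan 2020)Q(Jan 2020) = 3.63×111 + 7.94×133 + 1.35×226 = 402.93 + 1056.02 + 305.1 = 1764.05
L = 2194.93 / 1764.05 × 100 = 124.4256
Paasche component (current-period weights):
ΣP(Feb 2020)Q(Feb 2020) = 4.84×94 + 9.83×171 + 1.55×254 = 454.96 + 1680.93 + 393.7 = 2529.59
ΣP(Jan 2020)Q(Feb 2020) = 3.63×94 + 7.94×171 + 1.35×254 = 341.22 + 1357.74 + 342.9 = 2041.86
P = 2529.59 / 2041.86 × 100 = 123.8866
Fisher = √(L × P) = √(124.4256 × 123.8866) = 124.1558

124.16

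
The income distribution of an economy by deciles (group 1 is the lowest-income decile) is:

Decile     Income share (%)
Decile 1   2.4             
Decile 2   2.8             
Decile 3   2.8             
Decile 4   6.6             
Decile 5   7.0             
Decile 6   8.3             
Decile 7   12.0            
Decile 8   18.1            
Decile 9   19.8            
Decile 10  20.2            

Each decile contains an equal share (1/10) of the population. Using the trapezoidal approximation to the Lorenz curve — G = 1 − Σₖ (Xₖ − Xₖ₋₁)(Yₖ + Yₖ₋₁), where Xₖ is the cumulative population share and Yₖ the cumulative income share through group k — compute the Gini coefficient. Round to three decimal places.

0.373

Cumulative income shares Yₖ: 0.0240, 0.0520, 0.0800, 0.1460, 0.2160, 0.2990, 0.4190, 0.6000, 0.7980, 1.0000
Σ (Xₖ−Xₖ₋₁)(Yₖ+Yₖ₋₁) = (1/10)(0.0240+0.0000) + (1/10)(0.0520+0.0240) + (1/10)(0.0800+0.0520) + (1/10)(0.1460+0.0800) + (1/10)(0.2160+0.1460) + (1/10)(0.2990+0.2160) + (1/10)(0.4190+0.2990) + (1/10)(0.6000+0.4190) + (1/10)(0.7980+0.6000) + (1/10)(1.0000+0.7980)
  = 0.0024 + 0.0076 + 0.0132 + 0.0226 + 0.0362 + 0.0515 + 0.0718 + 0.1019 + 0.1398 + 0.1798 = 0.6268
G = 1 − 0.6268 = 0.3732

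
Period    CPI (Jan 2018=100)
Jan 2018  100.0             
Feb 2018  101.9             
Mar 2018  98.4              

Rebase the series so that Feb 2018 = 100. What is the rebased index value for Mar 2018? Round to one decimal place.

96.6

Rebased(Mar 2018) = 98.4 / 101.9 × 100 = 96.5653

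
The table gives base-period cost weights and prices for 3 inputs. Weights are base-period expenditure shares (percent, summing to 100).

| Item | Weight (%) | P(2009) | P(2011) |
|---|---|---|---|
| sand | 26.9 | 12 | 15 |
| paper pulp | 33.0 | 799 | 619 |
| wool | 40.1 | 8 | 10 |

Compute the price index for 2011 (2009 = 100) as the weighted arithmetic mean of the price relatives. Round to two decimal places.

sand: 26.9 × (15/12) = 26.9 × 1.250000 = 33.6250
paper pulp: 33.0 × (619/799) = 33.0 × 0.774718 = 25.5657
wool: 40.1 × (10/8) = 40.1 × 1.250000 = 50.1250
Index = Σ wᵢ·(p₁ᵢ/p₀ᵢ) = 33.6250 + 25.5657 + 50.1250 = 109.3157

109.32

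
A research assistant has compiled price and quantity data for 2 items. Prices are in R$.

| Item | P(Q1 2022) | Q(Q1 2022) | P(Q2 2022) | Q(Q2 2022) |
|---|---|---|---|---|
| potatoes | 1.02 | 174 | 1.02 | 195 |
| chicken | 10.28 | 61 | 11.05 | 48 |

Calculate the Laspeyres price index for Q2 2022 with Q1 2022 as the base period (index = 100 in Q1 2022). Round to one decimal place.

105.8

Laspeyres price index uses base-period quantities as weights.
ΣP(Q2 2022)·Q(Q1 2022) = 1.02×174 + 11.05×61 = 177.48 + 674.05 = 851.53
ΣP(Q1 2022)·Q(Q1 2022) = 1.02×174 + 10.28×61 = 177.48 + 627.08 = 804.56
Index = 851.53 / 804.56 × 100 = 105.8380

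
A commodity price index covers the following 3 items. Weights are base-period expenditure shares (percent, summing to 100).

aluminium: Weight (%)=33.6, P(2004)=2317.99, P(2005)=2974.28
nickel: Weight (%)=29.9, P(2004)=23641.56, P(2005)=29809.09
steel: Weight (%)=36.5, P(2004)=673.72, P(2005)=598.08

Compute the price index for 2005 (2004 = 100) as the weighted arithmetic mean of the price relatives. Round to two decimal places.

aluminium: 33.6 × (2974.28/2317.99) = 33.6 × 1.283129 = 43.1131
nickel: 29.9 × (29809.09/23641.56) = 29.9 × 1.260877 = 37.7002
steel: 36.5 × (598.08/673.72) = 36.5 × 0.887728 = 32.4021
Index = Σ wᵢ·(p₁ᵢ/p₀ᵢ) = 43.1131 + 37.7002 + 32.4021 = 113.2154

113.22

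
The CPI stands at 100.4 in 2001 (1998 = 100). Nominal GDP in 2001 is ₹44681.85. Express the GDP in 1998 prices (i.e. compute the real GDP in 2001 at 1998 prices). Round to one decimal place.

44503.8

Real = Nominal ÷ (Index/100) = 44681.85 ÷ (100.4/100)
     = 44681.85 ÷ 1.004 = 44503.8347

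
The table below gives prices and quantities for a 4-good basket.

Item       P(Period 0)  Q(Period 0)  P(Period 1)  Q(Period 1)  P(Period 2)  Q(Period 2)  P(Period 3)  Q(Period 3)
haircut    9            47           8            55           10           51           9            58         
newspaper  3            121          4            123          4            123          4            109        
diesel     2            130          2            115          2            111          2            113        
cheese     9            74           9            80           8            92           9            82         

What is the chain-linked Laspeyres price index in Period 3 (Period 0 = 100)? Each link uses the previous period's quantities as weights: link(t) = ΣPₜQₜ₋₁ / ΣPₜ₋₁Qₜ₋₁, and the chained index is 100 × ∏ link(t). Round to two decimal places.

108.20

Link Period 0→Period 1:
ΣP(Period 1)Q(Period 0) = 8×47 + 4×121 + 2×130 + 9×74 = 376 + 484 + 260 + 666 = 1786
ΣP(Period 0)Q(Period 0) = 9×47 + 3×121 + 2×130 + 9×74 = 423 + 363 + 260 + 666 = 1712
link = 1786/1712 = 1.043224
Link Period 1→Period 2:
ΣP(Period 2)Q(Period 1) = 10×55 + 4×123 + 2×115 + 8×80 = 550 + 492 + 230 + 640 = 1912
ΣP(Period 1)Q(Period 1) = 8×55 + 4×123 + 2×115 + 9×80 = 440 + 492 + 230 + 720 = 1882
link = 1912/1882 = 1.015940
Link Period 2→Period 3:
ΣP(Period 3)Q(Period 2) = 9×51 + 4×123 + 2×111 + 9×92 = 459 + 492 + 222 + 828 = 2001
ΣP(Period 2)Q(Period 2) = 10×51 + 4×123 + 2×111 + 8×92 = 510 + 492 + 222 + 736 = 1960
link = 2001/1960 = 1.020918
Chained index = 100 × 1.043224 × 1.015940 × 1.020918 = 108.2024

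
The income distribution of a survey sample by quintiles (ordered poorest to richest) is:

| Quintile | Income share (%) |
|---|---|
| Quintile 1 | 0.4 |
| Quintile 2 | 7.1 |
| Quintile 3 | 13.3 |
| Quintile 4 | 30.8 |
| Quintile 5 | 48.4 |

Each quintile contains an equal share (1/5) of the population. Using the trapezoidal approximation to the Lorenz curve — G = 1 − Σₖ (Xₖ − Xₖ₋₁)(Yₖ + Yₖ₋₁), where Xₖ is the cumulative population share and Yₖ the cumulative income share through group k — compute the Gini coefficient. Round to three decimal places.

0.479

Cumulative income shares Yₖ: 0.0040, 0.0750, 0.2080, 0.5160, 1.0000
Σ (Xₖ−Xₖ₋₁)(Yₖ+Yₖ₋₁) = (1/5)(0.0040+0.0000) + (1/5)(0.0750+0.0040) + (1/5)(0.2080+0.0750) + (1/5)(0.5160+0.2080) + (1/5)(1.0000+0.5160)
  = 0.0008 + 0.0158 + 0.0566 + 0.1448 + 0.3032 = 0.5212
G = 1 − 0.5212 = 0.4788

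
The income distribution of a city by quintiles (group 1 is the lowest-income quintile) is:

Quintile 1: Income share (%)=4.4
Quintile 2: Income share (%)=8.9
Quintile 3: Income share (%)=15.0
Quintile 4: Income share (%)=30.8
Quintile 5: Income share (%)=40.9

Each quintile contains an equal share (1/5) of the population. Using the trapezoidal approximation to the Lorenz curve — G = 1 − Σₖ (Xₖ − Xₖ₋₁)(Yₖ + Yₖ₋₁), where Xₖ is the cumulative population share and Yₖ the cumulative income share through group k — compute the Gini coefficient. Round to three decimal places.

Cumulative income shares Yₖ: 0.0440, 0.1330, 0.2830, 0.5910, 1.0000
Σ (Xₖ−Xₖ₋₁)(Yₖ+Yₖ₋₁) = (1/5)(0.0440+0.0000) + (1/5)(0.1330+0.0440) + (1/5)(0.2830+0.1330) + (1/5)(0.5910+0.2830) + (1/5)(1.0000+0.5910)
  = 0.0088 + 0.0354 + 0.0832 + 0.1748 + 0.3182 = 0.6204
G = 1 − 0.6204 = 0.3796

0.380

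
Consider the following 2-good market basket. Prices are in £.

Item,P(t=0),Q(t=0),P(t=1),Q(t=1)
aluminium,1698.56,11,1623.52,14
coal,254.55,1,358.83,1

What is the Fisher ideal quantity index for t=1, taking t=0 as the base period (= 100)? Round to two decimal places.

126.82

Laspeyres component (base-period weights):
ΣP(t=0)Q(t=1) = 1698.56×14 + 254.55×1 = 23779.84 + 254.55 = 24034.39
ΣP(t=0)Q(t=0) = 1698.56×11 + 254.55×1 = 18684.16 + 254.55 = 18938.71
L = 24034.39 / 18938.71 × 100 = 126.9062
Paasche component (current-period weights):
ΣP(t=1)Q(t=1) = 1623.52×14 + 358.83×1 = 22729.28 + 358.83 = 23088.11
ΣP(t=1)Q(t=0) = 1623.52×11 + 358.83×1 = 17858.72 + 358.83 = 18217.55
P = 23088.11 / 18217.55 × 100 = 126.7355
Fisher = √(L × P) = √(126.9062 × 126.7355) = 126.8208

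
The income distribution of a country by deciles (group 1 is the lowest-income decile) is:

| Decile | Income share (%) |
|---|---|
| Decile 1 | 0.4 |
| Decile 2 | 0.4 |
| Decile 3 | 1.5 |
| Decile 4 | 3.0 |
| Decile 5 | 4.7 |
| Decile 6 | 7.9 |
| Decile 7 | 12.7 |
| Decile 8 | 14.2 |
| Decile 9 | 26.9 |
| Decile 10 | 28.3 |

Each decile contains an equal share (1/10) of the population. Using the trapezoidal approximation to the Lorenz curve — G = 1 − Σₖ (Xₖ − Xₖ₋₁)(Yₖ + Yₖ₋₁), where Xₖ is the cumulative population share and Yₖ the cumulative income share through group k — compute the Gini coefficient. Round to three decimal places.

Cumulative income shares Yₖ: 0.0040, 0.0080, 0.0230, 0.0530, 0.1000, 0.1790, 0.3060, 0.4480, 0.7170, 1.0000
Σ (Xₖ−Xₖ₋₁)(Yₖ+Yₖ₋₁) = (1/10)(0.0040+0.0000) + (1/10)(0.0080+0.0040) + (1/10)(0.0230+0.0080) + (1/10)(0.0530+0.0230) + (1/10)(0.1000+0.0530) + (1/10)(0.1790+0.1000) + (1/10)(0.3060+0.1790) + (1/10)(0.4480+0.3060) + (1/10)(0.7170+0.4480) + (1/10)(1.0000+0.7170)
  = 0.0004 + 0.0012 + 0.0031 + 0.0076 + 0.0153 + 0.0279 + 0.0485 + 0.0754 + 0.1165 + 0.1717 = 0.4676
G = 1 − 0.4676 = 0.5324

0.532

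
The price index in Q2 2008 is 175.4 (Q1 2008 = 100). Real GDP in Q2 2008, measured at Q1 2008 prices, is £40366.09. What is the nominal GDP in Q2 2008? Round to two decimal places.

70802.12

Nominal = Real × (Index/100) = 40366.09 × (175.4/100)
        = 40366.09 × 1.754 = 70802.1219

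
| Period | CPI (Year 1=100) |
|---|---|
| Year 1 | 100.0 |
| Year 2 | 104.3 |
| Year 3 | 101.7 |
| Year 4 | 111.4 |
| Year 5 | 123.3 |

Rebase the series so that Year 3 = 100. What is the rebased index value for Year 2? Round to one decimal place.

Rebased(Year 2) = 104.3 / 101.7 × 100 = 102.5565

102.6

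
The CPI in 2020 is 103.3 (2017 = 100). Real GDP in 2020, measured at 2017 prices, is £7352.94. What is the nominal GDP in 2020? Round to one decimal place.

Nominal = Real × (Index/100) = 7352.94 × (103.3/100)
        = 7352.94 × 1.033 = 7595.5870

7595.6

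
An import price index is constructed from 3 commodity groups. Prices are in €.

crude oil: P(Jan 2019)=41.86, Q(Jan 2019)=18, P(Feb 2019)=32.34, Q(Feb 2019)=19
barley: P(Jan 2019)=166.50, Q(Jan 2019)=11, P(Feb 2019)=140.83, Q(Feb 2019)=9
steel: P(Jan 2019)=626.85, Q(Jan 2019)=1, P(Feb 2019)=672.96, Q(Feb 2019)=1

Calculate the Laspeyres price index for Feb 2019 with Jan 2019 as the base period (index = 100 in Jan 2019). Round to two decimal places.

Laspeyres price index uses base-period quantities as weights.
ΣP(Feb 2019)·Q(Jan 2019) = 32.34×18 + 140.83×11 + 672.96×1 = 582.12 + 1549.13 + 672.96 = 2804.21
ΣP(Jan 2019)·Q(Jan 2019) = 41.86×18 + 166.50×11 + 626.85×1 = 753.48 + 1831.5 + 626.85 = 3211.83
Index = 2804.21 / 3211.83 × 100 = 87.3088

87.31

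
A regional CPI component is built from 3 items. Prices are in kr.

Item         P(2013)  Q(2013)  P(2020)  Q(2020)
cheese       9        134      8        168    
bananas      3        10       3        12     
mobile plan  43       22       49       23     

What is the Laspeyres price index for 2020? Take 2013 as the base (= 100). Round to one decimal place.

99.9

Laspeyres price index uses base-period quantities as weights.
ΣP(2020)·Q(2013) = 8×134 + 3×10 + 49×22 = 1072 + 30 + 1078 = 2180
ΣP(2013)·Q(2013) = 9×134 + 3×10 + 43×22 = 1206 + 30 + 946 = 2182
Index = 2180 / 2182 × 100 = 99.9083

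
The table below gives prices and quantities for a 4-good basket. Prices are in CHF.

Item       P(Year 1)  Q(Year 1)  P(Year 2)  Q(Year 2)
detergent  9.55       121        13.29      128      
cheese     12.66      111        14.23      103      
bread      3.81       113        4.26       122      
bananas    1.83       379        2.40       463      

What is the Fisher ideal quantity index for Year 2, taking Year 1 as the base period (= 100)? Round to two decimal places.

Laspeyres component (base-period weights):
ΣP(Year 1)Q(Year 2) = 9.55×128 + 12.66×103 + 3.81×122 + 1.83×463 = 1222.4 + 1303.98 + 464.82 + 847.29 = 3838.49
ΣP(Year 1)Q(Year 1) = 9.55×121 + 12.66×111 + 3.81×113 + 1.83×379 = 1155.55 + 1405.26 + 430.53 + 693.57 = 3684.91
L = 3838.49 / 3684.91 × 100 = 104.1678
Paasche component (current-period weights):
ΣP(Year 2)Q(Year 2) = 13.29×128 + 14.23×103 + 4.26×122 + 2.40×463 = 1701.12 + 1465.69 + 519.72 + 1111.2 = 4797.73
ΣP(Year 2)Q(Year 1) = 13.29×121 + 14.23×111 + 4.26×113 + 2.40×379 = 1608.09 + 1579.53 + 481.38 + 909.6 = 4578.6
P = 4797.73 / 4578.6 × 100 = 104.7860
Fisher = √(L × P) = √(104.1678 × 104.7860) = 104.4764

104.48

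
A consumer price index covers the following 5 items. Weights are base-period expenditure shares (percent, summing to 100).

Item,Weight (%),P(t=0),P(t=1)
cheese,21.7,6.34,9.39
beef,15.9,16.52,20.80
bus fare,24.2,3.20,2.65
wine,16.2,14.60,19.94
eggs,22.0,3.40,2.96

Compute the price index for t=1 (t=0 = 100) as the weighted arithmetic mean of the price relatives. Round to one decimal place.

cheese: 21.7 × (9.39/6.34) = 21.7 × 1.481073 = 32.1393
beef: 15.9 × (20.80/16.52) = 15.9 × 1.259080 = 20.0194
bus fare: 24.2 × (2.65/3.20) = 24.2 × 0.828125 = 20.0406
wine: 16.2 × (19.94/14.60) = 16.2 × 1.365753 = 22.1252
eggs: 22.0 × (2.96/3.40) = 22.0 × 0.870588 = 19.1529
Index = Σ wᵢ·(p₁ᵢ/p₀ᵢ) = 32.1393 + 20.0194 + 20.0406 + 22.1252 + 19.1529 = 113.4774

113.5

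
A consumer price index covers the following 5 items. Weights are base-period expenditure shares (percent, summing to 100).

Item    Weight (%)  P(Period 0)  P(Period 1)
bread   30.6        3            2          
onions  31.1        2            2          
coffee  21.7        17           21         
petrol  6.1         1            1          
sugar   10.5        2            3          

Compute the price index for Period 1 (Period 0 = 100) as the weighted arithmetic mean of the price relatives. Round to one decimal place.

bread: 30.6 × (2/3) = 30.6 × 0.666667 = 20.4000
onions: 31.1 × (2/2) = 31.1 × 1.000000 = 31.1000
coffee: 21.7 × (21/17) = 21.7 × 1.235294 = 26.8059
petrol: 6.1 × (1/1) = 6.1 × 1.000000 = 6.1000
sugar: 10.5 × (3/2) = 10.5 × 1.500000 = 15.7500
Index = Σ wᵢ·(p₁ᵢ/p₀ᵢ) = 20.4000 + 31.1000 + 26.8059 + 6.1000 + 15.7500 = 100.1559

100.2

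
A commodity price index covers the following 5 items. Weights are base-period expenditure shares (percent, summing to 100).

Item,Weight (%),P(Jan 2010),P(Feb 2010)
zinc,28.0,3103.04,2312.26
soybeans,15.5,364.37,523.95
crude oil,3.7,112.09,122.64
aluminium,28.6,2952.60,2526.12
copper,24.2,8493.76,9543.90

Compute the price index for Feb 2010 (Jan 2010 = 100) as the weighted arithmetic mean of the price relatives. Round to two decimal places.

98.86

zinc: 28.0 × (2312.26/3103.04) = 28.0 × 0.745160 = 20.8645
soybeans: 15.5 × (523.95/364.37) = 15.5 × 1.437961 = 22.2884
crude oil: 3.7 × (122.64/112.09) = 3.7 × 1.094121 = 4.0482
aluminium: 28.6 × (2526.12/2952.60) = 28.6 × 0.855558 = 24.4690
copper: 24.2 × (9543.90/8493.76) = 24.2 × 1.123637 = 27.1920
Index = Σ wᵢ·(p₁ᵢ/p₀ᵢ) = 20.8645 + 22.2884 + 4.0482 + 24.4690 + 27.1920 = 98.8621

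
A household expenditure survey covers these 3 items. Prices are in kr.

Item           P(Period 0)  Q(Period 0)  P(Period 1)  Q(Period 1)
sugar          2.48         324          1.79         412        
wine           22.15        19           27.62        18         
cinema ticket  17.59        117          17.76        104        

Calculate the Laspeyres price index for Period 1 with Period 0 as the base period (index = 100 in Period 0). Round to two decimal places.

Laspeyres price index uses base-period quantities as weights.
ΣP(Period 1)·Q(Period 0) = 1.79×324 + 27.62×19 + 17.76×117 = 579.96 + 524.78 + 2077.92 = 3182.66
ΣP(Period 0)·Q(Period 0) = 2.48×324 + 22.15×19 + 17.59×117 = 803.52 + 420.85 + 2058.03 = 3282.4
Index = 3182.66 / 3282.4 × 100 = 96.9614

96.96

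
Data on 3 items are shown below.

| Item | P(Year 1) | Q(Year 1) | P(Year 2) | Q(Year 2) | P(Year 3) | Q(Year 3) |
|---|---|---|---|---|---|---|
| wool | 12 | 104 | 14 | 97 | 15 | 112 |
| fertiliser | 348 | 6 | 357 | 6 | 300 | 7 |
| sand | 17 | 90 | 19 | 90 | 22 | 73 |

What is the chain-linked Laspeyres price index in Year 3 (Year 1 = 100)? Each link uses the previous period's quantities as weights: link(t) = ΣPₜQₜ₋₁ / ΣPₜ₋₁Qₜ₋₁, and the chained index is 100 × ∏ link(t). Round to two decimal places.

109.61

Link Year 1→Year 2:
ΣP(Year 2)Q(Year 1) = 14×104 + 357×6 + 19×90 = 1456 + 2142 + 1710 = 5308
ΣP(Year 1)Q(Year 1) = 12×104 + 348×6 + 17×90 = 1248 + 2088 + 1530 = 4866
link = 5308/4866 = 1.090834
Link Year 2→Year 3:
ΣP(Year 3)Q(Year 2) = 15×97 + 300×6 + 22×90 = 1455 + 1800 + 1980 = 5235
ΣP(Year 2)Q(Year 2) = 14×97 + 357×6 + 19×90 = 1358 + 2142 + 1710 = 5210
link = 5235/5210 = 1.004798
Chained index = 100 × 1.090834 × 1.004798 = 109.6069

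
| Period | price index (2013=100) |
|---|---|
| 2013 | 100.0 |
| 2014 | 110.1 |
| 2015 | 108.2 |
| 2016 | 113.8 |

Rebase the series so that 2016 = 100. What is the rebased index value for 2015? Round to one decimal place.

Rebased(2015) = 108.2 / 113.8 × 100 = 95.0791

95.1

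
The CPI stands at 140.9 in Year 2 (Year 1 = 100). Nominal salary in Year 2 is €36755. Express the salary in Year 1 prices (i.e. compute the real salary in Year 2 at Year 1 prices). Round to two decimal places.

26085.88

Real = Nominal ÷ (Index/100) = 36755 ÷ (140.9/100)
     = 36755 ÷ 1.409 = 26085.8765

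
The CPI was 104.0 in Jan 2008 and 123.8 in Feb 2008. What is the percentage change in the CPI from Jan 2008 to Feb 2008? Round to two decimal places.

19.04%

Change = (123.8 − 104.0) / 104.0 × 100
       = 19.8 / 104.0 × 100 = 19.0385%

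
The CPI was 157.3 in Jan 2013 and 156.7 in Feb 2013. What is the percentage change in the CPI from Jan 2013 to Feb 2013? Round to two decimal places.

Change = (156.7 − 157.3) / 157.3 × 100
       = -0.6 / 157.3 × 100 = -0.3814%

-0.38%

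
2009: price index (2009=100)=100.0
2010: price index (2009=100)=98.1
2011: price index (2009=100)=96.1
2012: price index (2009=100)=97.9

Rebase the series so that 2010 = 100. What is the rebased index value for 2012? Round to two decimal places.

Rebased(2012) = 97.9 / 98.1 × 100 = 99.7961

99.80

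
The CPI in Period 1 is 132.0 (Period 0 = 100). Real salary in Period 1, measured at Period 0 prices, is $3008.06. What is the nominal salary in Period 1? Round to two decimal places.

Nominal = Real × (Index/100) = 3008.06 × (132.0/100)
        = 3008.06 × 1.320 = 3970.6392

3970.64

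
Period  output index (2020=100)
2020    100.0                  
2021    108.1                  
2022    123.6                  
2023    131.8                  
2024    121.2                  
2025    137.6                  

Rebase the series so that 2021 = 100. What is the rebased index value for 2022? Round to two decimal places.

Rebased(2022) = 123.6 / 108.1 × 100 = 114.3386

114.34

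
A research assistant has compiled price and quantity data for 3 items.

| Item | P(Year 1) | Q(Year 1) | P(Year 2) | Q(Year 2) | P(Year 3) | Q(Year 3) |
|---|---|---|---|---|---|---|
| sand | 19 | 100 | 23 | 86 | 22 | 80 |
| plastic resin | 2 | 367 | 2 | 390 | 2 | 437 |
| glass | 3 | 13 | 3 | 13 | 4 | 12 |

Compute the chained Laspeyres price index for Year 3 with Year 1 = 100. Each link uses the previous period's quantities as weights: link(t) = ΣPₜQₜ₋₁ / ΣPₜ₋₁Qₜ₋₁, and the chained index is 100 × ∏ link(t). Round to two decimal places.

111.96

Link Year 1→Year 2:
ΣP(Year 2)Q(Year 1) = 23×100 + 2×367 + 3×13 = 2300 + 734 + 39 = 3073
ΣP(Year 1)Q(Year 1) = 19×100 + 2×367 + 3×13 = 1900 + 734 + 39 = 2673
link = 3073/2673 = 1.149645
Link Year 2→Year 3:
ΣP(Year 3)Q(Year 2) = 22×86 + 2×390 + 4×13 = 1892 + 780 + 52 = 2724
ΣP(Year 2)Q(Year 2) = 23×86 + 2×390 + 3×13 = 1978 + 780 + 39 = 2797
link = 2724/2797 = 0.973901
Chained index = 100 × 1.149645 × 0.973901 = 111.9640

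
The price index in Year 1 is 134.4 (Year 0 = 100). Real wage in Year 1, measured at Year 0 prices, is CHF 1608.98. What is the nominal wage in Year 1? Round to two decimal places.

Nominal = Real × (Index/100) = 1608.98 × (134.4/100)
        = 1608.98 × 1.344 = 2162.4691

2162.47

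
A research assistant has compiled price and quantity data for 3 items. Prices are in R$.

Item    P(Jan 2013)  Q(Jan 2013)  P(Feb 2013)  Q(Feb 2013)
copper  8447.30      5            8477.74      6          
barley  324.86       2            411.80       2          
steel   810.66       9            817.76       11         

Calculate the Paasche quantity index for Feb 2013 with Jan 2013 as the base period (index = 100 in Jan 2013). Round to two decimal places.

120.00

Paasche quantity index uses current-period prices as weights.
ΣP(Feb 2013)·Q(Feb 2013) = 8477.74×6 + 411.80×2 + 817.76×11 = 50866.44 + 823.6 + 8995.36 = 60685.4
ΣP(Feb 2013)·Q(Jan 2013) = 8477.74×5 + 411.80×2 + 817.76×9 = 42388.7 + 823.6 + 7359.84 = 50572.14
Index = 60685.4 / 50572.14 × 100 = 119.9977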